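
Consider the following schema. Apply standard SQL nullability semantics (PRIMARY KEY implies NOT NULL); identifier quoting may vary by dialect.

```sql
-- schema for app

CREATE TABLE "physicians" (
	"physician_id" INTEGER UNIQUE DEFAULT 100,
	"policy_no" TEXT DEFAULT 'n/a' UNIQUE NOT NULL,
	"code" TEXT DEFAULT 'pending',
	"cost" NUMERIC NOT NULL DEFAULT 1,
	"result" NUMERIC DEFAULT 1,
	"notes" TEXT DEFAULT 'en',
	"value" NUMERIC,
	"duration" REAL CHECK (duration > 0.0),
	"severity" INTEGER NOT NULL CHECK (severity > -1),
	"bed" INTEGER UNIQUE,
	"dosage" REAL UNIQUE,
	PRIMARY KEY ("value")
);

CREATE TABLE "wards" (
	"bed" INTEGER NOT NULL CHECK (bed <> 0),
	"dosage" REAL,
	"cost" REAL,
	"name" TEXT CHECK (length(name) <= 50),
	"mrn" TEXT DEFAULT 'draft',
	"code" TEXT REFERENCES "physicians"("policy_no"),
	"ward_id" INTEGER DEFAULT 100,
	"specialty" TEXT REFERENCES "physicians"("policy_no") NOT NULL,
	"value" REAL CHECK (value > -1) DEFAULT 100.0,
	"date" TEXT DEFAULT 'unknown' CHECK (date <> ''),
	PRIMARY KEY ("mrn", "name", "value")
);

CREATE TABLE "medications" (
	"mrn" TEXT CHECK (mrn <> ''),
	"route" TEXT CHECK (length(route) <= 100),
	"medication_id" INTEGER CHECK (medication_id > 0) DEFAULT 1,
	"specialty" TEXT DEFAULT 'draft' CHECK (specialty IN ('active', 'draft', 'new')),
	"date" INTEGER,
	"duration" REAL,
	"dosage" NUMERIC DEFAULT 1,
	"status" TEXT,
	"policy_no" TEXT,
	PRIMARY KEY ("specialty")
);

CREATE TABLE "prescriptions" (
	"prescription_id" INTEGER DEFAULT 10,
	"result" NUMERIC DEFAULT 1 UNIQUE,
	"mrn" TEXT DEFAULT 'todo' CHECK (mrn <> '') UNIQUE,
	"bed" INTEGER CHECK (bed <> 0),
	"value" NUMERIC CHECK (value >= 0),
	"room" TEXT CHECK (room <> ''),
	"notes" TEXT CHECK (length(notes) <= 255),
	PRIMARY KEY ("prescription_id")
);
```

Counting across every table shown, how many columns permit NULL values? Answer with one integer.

physicians: 7 nullable (physician_id, code, result, notes, duration, bed, dosage — PK (value) and explicit NOT NULL columns excluded).
wards: 5 nullable (dosage, cost, code, ward_id, date — PK (mrn, name, value) and explicit NOT NULL columns excluded).
medications: 8 nullable (mrn, route, medication_id, date, duration, dosage, status, policy_no — PK (specialty) and explicit NOT NULL columns excluded).
prescriptions: 6 nullable (result, mrn, bed, value, room, notes — PK (prescription_id) and explicit NOT NULL columns excluded).
Total: 7 + 5 + 8 + 6 = 26.

26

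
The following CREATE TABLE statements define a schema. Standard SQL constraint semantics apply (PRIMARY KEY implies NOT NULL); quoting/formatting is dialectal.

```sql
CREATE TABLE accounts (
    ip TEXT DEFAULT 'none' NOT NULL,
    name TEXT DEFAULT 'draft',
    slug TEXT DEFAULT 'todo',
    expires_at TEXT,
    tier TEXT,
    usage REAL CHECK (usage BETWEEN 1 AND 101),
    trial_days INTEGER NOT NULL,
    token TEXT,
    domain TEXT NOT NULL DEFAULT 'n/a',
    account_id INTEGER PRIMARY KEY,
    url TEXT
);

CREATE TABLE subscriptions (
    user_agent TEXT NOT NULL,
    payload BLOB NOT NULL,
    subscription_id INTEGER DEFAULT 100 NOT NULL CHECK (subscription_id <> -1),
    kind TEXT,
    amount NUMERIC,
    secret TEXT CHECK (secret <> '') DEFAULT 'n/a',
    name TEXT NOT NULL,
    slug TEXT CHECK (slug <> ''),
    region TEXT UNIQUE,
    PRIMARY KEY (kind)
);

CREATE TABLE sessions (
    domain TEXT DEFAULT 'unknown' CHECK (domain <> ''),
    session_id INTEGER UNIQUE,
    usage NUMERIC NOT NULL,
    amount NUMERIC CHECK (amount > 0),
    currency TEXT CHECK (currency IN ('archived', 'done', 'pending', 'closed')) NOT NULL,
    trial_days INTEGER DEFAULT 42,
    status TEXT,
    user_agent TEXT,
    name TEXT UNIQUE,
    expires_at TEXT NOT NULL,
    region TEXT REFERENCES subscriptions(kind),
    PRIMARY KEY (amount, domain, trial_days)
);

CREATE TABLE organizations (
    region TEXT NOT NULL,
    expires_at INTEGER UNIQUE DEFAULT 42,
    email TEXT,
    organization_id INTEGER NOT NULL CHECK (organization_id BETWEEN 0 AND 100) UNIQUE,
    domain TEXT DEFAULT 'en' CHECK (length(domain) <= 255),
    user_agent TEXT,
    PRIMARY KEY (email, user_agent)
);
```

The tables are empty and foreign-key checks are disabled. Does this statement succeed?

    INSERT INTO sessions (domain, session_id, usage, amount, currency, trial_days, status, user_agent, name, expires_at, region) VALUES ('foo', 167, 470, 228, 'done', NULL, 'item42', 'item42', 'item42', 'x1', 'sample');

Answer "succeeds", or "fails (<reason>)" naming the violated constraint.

fails (NOT NULL on trial_days)

trial_days is explicitly set to NULL, but trial_days is part of the PRIMARY KEY (implied NOT NULL).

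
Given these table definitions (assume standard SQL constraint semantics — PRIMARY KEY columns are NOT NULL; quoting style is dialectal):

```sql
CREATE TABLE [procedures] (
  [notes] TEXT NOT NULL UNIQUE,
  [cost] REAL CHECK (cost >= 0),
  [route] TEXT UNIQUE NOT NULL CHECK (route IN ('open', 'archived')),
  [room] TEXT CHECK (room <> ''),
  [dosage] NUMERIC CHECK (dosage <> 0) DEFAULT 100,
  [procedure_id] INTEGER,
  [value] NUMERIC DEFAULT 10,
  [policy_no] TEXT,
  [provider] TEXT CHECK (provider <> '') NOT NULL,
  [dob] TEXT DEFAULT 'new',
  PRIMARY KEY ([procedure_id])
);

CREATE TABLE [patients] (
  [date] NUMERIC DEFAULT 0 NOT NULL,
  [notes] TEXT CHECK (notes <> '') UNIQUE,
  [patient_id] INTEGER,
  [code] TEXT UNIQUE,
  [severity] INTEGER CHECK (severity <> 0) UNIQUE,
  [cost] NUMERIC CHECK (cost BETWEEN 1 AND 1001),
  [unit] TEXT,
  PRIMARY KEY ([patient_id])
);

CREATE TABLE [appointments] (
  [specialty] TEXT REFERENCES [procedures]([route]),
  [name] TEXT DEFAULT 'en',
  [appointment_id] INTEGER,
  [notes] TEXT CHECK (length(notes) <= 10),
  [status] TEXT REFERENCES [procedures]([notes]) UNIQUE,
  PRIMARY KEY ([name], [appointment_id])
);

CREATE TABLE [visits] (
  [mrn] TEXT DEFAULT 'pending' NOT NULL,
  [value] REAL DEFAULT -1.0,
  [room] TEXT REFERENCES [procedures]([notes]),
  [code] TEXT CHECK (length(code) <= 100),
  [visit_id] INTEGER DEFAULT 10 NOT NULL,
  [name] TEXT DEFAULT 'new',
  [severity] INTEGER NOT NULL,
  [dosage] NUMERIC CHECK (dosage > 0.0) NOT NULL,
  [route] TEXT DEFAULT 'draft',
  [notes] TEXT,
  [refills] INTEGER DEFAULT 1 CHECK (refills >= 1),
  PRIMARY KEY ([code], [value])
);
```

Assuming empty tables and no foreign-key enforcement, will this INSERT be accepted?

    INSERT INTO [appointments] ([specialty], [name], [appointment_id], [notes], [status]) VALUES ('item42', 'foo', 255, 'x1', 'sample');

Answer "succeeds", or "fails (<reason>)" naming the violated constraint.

succeeds

NOT NULL columns: appointment_id is supplied; name is supplied.
CHECK constraints: 'x1' satisfies (length(notes) <= 10).
No constraint is violated.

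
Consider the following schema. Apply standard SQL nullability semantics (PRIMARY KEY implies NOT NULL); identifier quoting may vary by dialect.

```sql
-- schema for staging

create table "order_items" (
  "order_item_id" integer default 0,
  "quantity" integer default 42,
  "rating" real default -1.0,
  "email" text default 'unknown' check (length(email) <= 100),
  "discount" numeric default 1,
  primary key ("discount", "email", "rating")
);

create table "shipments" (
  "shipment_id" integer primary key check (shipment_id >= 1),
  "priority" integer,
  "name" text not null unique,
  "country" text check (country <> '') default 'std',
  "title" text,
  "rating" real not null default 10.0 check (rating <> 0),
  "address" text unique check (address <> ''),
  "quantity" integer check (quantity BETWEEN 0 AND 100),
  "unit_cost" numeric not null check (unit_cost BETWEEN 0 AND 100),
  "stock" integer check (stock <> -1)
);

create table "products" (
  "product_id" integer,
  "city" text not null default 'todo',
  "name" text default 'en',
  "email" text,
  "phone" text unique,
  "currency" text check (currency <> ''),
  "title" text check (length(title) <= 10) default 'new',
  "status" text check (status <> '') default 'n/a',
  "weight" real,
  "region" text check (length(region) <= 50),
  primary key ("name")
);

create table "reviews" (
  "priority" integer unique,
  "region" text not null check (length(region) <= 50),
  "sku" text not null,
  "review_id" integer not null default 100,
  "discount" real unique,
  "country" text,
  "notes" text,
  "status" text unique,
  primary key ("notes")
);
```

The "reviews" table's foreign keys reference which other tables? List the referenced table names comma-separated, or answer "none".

none

No column in reviews has a REFERENCES clause.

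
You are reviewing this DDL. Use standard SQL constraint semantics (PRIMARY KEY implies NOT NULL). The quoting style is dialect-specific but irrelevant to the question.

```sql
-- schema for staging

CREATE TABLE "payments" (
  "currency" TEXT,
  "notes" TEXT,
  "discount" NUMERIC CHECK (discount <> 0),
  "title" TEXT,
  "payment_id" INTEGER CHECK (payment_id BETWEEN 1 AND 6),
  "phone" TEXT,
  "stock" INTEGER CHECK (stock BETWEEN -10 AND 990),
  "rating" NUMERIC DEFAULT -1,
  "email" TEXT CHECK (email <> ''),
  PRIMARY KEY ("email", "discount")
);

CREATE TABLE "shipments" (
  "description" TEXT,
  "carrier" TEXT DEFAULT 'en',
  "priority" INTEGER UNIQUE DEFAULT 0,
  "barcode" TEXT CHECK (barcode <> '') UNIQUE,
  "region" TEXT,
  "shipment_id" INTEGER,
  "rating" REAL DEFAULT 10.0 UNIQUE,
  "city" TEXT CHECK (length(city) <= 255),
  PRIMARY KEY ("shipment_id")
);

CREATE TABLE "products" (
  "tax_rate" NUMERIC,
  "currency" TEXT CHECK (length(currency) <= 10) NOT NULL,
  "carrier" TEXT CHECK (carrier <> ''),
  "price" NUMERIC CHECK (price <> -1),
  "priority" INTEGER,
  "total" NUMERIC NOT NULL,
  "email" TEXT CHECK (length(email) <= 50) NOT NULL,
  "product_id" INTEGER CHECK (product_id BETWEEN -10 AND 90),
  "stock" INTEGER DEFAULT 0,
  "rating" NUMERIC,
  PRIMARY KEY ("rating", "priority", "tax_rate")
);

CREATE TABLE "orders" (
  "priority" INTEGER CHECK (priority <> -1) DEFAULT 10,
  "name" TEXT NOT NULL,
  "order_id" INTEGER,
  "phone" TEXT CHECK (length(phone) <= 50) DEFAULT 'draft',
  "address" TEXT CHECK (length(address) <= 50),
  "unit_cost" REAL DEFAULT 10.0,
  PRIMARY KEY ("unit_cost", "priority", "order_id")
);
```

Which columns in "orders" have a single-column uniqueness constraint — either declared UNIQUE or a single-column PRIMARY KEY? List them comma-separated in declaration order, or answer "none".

none

- priority: part of a composite PRIMARY KEY — only the tuple is unique, not this column on its own.
- name: no UNIQUE or single-column PK constraint.
- order_id: part of a composite PRIMARY KEY — only the tuple is unique, not this column on its own.
- phone: no UNIQUE or single-column PK constraint.
- address: no UNIQUE or single-column PK constraint.
- unit_cost: part of a composite PRIMARY KEY — only the tuple is unique, not this column on its own.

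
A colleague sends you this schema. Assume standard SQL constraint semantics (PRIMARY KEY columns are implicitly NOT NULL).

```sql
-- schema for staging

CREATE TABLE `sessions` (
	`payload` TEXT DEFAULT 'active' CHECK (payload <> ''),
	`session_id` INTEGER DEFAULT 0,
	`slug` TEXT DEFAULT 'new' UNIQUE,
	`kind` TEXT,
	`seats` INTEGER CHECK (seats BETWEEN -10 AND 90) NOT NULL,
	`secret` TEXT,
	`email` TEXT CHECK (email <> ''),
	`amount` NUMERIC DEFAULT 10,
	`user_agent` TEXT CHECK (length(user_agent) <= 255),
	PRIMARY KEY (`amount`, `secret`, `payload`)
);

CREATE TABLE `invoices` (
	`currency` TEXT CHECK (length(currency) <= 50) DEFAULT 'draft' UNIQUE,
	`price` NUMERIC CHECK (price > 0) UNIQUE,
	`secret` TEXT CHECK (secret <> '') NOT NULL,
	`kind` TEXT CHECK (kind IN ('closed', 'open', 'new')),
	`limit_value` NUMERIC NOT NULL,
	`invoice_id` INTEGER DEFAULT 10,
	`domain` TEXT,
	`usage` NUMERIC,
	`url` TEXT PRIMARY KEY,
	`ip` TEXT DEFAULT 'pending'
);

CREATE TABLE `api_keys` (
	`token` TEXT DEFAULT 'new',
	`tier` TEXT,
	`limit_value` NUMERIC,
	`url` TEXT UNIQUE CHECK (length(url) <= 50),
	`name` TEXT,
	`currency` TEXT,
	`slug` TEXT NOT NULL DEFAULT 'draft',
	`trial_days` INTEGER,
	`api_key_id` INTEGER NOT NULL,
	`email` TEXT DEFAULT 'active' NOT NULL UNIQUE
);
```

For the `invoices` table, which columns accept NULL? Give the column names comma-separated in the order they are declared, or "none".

currency, price, kind, invoice_id, domain, usage, ip

- currency: CHECK does not forbid NULL (a CHECK constraint passes when its expression is NULL) → nullable.
- price: CHECK does not forbid NULL (a CHECK constraint passes when its expression is NULL) → nullable.
- secret: declared NOT NULL → not nullable.
- kind: CHECK does not forbid NULL (a CHECK constraint passes when its expression is NULL) → nullable.
- limit_value: declared NOT NULL → not nullable.
- invoice_id: DEFAULT only fills an omitted column; an explicit NULL is still allowed → nullable.
- domain: no NOT NULL constraint applies → nullable.
- usage: no NOT NULL constraint applies → nullable.
- url: part of the PRIMARY KEY, which implies NOT NULL → not nullable.
- ip: DEFAULT only fills an omitted column; an explicit NULL is still allowed → nullable.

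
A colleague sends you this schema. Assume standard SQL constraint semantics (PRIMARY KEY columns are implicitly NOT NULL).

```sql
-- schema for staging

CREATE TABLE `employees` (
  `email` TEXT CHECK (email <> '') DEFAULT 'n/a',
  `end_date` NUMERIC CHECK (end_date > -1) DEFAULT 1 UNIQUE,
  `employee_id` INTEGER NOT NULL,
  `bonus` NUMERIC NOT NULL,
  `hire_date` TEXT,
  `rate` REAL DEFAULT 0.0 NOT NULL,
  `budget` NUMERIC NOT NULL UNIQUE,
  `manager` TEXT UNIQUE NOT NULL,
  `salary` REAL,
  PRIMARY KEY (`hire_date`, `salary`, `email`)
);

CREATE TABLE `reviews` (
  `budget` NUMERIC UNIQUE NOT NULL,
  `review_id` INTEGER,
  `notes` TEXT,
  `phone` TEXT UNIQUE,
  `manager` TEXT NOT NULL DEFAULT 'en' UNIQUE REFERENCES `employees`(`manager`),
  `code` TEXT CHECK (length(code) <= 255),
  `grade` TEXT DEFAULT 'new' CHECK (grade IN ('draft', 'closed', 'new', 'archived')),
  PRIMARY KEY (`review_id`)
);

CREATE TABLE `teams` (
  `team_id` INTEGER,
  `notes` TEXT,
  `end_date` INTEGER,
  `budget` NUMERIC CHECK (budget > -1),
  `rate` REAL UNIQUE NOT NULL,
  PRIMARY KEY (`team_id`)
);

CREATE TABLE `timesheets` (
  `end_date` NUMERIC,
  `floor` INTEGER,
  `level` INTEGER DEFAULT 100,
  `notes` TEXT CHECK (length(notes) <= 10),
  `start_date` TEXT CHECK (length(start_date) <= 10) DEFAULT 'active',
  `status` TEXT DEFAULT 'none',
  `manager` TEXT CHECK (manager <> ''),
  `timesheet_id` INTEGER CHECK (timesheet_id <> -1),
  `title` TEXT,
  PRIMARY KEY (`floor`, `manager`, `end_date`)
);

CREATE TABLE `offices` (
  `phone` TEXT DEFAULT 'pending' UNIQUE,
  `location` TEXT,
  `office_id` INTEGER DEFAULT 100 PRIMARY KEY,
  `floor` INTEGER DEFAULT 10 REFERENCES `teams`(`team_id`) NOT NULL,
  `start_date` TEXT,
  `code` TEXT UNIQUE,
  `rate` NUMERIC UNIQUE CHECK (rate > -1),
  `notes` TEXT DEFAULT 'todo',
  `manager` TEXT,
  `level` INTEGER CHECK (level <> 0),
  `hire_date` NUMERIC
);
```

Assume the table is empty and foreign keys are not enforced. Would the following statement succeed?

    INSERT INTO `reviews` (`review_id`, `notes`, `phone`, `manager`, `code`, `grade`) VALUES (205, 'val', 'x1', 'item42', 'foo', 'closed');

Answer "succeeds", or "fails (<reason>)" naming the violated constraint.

fails (NOT NULL on budget)

budget is omitted from the column list and has no DEFAULT, so it would receive NULL.
But budget is declared NOT NULL.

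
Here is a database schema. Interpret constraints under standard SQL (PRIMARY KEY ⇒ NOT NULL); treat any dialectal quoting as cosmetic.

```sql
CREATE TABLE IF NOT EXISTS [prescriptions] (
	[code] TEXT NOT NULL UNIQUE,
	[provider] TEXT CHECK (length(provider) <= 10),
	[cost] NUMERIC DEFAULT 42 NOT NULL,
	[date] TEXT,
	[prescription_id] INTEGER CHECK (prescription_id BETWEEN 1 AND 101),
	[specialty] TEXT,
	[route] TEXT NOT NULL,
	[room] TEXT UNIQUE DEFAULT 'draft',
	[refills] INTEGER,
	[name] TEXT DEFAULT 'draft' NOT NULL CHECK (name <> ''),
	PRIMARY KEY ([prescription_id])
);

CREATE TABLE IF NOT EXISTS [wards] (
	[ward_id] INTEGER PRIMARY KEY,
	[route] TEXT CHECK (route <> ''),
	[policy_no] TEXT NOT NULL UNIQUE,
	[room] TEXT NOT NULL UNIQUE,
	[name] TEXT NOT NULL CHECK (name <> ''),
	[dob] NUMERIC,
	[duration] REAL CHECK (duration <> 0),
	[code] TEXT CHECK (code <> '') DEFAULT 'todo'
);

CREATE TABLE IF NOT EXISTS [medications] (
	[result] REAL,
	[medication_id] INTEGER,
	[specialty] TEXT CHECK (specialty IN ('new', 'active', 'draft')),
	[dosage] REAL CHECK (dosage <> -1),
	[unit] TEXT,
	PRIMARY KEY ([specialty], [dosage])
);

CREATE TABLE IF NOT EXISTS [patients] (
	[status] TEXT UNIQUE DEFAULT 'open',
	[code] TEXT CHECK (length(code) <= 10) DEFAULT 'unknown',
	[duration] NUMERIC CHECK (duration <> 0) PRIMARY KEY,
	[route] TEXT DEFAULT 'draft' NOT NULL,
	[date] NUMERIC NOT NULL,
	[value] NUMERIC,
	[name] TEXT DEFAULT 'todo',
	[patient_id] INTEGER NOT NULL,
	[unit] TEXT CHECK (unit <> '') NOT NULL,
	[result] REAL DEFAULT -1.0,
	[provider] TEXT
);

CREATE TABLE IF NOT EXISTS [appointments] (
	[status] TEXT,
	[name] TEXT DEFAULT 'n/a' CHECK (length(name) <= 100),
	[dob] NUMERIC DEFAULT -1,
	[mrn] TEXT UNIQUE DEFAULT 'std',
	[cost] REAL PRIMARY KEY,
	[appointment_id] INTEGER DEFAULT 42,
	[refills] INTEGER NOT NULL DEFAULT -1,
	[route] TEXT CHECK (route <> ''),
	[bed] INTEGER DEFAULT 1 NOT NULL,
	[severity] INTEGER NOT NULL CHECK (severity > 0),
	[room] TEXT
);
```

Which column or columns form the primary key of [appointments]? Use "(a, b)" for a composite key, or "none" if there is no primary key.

cost is declared PRIMARY KEY inline on the column.

cost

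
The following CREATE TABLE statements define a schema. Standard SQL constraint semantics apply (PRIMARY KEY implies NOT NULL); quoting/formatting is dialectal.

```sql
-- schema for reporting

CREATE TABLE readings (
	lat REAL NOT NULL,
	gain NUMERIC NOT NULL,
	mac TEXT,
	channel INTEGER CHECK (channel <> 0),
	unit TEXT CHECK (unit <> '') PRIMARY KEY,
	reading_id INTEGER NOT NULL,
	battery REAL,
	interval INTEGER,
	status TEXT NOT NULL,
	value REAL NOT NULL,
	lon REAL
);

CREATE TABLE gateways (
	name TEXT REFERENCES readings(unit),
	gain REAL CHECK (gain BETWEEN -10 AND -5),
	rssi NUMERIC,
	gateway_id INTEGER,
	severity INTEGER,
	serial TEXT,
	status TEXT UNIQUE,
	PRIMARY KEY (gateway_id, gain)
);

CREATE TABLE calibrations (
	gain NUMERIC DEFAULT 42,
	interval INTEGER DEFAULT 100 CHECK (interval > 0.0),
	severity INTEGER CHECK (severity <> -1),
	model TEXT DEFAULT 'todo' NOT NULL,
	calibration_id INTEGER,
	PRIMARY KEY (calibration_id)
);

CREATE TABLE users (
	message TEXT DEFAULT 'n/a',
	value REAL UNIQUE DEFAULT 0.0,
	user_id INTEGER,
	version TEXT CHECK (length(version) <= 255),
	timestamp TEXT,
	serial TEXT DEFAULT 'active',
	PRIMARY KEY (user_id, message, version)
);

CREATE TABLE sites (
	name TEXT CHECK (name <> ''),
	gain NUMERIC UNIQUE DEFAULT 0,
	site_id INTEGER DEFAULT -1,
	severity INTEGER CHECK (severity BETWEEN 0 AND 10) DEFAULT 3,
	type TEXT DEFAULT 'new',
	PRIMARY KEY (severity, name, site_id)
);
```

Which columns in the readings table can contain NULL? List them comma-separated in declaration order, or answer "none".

mac, channel, battery, interval, lon

- lat: declared NOT NULL → not nullable.
- gain: declared NOT NULL → not nullable.
- mac: no NOT NULL constraint applies → nullable.
- channel: CHECK does not forbid NULL (a CHECK constraint passes when its expression is NULL) → nullable.
- unit: part of the PRIMARY KEY, which implies NOT NULL → not nullable.
- reading_id: declared NOT NULL → not nullable.
- battery: no NOT NULL constraint applies → nullable.
- interval: no NOT NULL constraint applies → nullable.
- status: declared NOT NULL → not nullable.
- value: declared NOT NULL → not nullable.
- lon: no NOT NULL constraint applies → nullable.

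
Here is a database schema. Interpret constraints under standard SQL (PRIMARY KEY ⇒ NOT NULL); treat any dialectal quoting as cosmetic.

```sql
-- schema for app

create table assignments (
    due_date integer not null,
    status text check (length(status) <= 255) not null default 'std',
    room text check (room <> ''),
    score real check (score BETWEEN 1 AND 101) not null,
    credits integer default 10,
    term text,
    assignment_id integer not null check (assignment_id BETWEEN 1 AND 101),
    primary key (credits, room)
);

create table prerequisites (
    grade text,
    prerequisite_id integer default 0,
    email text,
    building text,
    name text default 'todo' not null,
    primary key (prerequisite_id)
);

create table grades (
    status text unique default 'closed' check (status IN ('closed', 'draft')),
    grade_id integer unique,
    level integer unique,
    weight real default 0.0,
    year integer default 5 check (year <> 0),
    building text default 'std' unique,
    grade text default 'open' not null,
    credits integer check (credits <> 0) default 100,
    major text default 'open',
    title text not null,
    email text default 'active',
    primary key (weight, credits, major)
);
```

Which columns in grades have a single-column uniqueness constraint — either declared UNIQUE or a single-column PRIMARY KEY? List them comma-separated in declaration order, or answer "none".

status, grade_id, level, building

- status: declared UNIQUE → unique.
- grade_id: declared UNIQUE → unique.
- level: declared UNIQUE → unique.
- weight: part of a composite PRIMARY KEY — only the tuple is unique, not this column on its own.
- year: no UNIQUE or single-column PK constraint.
- building: declared UNIQUE → unique.
- grade: no UNIQUE or single-column PK constraint.
- credits: part of a composite PRIMARY KEY — only the tuple is unique, not this column on its own.
- major: part of a composite PRIMARY KEY — only the tuple is unique, not this column on its own.
- title: no UNIQUE or single-column PK constraint.
- email: no UNIQUE or single-column PK constraint.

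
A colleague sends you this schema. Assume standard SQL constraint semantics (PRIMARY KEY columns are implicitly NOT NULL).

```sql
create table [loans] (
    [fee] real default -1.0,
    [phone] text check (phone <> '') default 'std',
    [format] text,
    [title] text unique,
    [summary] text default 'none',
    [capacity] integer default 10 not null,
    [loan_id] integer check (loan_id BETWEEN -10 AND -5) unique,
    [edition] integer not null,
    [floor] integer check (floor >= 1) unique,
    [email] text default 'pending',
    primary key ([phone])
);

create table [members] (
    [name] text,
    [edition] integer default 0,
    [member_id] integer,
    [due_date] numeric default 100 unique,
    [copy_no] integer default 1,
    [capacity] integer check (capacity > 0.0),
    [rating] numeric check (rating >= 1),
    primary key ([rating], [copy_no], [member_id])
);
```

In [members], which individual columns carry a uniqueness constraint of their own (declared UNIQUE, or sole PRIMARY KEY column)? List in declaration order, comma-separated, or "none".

due_date

- name: no UNIQUE or single-column PK constraint.
- edition: no UNIQUE or single-column PK constraint.
- member_id: part of a composite PRIMARY KEY — only the tuple is unique, not this column on its own.
- due_date: declared UNIQUE → unique.
- copy_no: part of a composite PRIMARY KEY — only the tuple is unique, not this column on its own.
- capacity: no UNIQUE or single-column PK constraint.
- rating: part of a composite PRIMARY KEY — only the tuple is unique, not this column on its own.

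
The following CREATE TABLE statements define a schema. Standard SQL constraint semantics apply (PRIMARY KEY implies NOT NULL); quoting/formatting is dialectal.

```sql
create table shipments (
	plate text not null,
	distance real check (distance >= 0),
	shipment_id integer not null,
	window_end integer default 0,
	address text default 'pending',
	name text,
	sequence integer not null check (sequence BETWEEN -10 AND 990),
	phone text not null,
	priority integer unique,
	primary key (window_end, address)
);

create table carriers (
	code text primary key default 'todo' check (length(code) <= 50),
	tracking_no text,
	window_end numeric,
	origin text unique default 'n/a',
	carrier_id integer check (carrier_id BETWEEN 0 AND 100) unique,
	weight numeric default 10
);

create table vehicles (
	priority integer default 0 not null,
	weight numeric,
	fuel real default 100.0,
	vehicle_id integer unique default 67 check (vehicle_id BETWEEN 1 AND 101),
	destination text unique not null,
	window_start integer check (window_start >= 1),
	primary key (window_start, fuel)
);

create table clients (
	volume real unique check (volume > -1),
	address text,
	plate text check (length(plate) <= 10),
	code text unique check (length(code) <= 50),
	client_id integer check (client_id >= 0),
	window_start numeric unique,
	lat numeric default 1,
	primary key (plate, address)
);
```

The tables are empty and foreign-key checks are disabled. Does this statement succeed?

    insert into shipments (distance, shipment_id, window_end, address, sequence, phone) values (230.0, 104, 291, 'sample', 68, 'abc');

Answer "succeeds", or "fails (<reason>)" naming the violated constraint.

plate is omitted from the column list and has no DEFAULT, so it would receive NULL.
But plate is declared NOT NULL.

fails (NOT NULL on plate)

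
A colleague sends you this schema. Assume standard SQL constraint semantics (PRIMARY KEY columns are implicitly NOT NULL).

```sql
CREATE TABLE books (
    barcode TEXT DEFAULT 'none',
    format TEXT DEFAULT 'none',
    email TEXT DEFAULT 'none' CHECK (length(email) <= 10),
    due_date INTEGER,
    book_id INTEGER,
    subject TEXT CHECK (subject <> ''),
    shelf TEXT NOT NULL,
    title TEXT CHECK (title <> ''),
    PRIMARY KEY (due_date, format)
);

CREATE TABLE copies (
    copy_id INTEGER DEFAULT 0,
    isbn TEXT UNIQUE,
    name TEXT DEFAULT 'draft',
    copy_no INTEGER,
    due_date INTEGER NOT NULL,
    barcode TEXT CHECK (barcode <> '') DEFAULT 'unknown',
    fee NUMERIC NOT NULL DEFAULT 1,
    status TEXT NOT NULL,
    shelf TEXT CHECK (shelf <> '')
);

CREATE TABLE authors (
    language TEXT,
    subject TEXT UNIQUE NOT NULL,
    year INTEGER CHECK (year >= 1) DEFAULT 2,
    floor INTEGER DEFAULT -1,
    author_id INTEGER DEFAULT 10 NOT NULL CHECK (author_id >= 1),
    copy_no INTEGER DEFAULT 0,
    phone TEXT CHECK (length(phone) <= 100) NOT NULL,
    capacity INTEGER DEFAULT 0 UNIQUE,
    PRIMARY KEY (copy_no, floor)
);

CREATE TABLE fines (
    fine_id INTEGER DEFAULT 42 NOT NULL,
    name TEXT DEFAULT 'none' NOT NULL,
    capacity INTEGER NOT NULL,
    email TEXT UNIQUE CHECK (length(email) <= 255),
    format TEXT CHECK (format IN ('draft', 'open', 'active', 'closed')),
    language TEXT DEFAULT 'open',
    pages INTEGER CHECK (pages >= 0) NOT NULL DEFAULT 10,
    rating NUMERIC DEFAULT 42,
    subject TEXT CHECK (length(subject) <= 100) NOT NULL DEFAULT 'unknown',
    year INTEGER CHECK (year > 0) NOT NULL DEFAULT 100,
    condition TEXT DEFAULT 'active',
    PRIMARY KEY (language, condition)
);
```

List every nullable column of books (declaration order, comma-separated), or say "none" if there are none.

- barcode: DEFAULT only fills an omitted column; an explicit NULL is still allowed → nullable.
- format: part of the PRIMARY KEY, which implies NOT NULL → not nullable.
- email: CHECK does not forbid NULL (a CHECK constraint passes when its expression is NULL) → nullable.
- due_date: part of the PRIMARY KEY, which implies NOT NULL → not nullable.
- book_id: no NOT NULL constraint applies → nullable.
- subject: CHECK does not forbid NULL (a CHECK constraint passes when its expression is NULL) → nullable.
- shelf: declared NOT NULL → not nullable.
- title: CHECK does not forbid NULL (a CHECK constraint passes when its expression is NULL) → nullable.

barcode, email, book_id, subject, title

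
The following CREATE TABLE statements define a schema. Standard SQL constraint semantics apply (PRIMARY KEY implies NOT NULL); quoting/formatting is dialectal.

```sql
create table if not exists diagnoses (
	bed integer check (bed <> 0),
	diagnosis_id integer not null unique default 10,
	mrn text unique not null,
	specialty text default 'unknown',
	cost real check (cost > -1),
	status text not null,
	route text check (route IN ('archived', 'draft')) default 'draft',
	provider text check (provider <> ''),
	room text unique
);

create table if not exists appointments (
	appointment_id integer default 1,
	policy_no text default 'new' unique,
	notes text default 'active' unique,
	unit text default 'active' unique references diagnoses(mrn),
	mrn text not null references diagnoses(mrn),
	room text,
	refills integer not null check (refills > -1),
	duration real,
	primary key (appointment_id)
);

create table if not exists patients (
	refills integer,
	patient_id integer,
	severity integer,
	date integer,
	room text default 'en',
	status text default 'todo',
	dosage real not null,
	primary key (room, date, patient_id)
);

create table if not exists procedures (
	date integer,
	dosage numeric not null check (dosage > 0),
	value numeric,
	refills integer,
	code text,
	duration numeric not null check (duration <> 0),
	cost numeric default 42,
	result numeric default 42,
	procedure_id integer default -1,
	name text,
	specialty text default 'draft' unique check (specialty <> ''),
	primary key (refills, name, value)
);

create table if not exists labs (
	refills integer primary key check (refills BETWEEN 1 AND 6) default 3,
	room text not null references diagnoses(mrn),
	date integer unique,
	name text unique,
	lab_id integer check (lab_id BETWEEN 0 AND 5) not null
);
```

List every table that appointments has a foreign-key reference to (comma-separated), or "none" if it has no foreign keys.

diagnoses

- unit REFERENCES diagnoses(mrn).
- mrn REFERENCES diagnoses(mrn).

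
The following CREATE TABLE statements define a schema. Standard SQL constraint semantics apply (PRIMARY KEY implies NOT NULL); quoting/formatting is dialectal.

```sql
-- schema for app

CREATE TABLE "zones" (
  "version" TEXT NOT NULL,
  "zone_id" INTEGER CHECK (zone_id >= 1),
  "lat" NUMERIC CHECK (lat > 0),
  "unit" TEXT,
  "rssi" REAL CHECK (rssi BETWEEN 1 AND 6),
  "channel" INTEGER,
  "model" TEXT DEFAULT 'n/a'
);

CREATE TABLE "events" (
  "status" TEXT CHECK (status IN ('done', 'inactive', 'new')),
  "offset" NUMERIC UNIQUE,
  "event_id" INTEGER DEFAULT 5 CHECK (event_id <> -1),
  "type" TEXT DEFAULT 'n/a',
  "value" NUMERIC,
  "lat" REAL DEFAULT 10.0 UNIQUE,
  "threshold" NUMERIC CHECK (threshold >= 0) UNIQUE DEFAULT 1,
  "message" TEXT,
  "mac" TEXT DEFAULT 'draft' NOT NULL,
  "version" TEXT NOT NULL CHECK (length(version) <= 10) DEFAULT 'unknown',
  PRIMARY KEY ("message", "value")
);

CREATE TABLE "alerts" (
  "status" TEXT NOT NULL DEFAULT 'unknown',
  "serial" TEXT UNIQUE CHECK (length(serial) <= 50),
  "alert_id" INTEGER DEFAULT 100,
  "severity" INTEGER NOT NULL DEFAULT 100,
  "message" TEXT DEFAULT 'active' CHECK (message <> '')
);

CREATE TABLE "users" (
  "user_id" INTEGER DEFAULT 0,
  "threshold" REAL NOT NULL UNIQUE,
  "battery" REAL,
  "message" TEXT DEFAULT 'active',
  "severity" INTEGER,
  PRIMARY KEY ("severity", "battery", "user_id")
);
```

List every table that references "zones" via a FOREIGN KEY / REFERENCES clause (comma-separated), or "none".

none

No REFERENCES clause anywhere in the schema names zones.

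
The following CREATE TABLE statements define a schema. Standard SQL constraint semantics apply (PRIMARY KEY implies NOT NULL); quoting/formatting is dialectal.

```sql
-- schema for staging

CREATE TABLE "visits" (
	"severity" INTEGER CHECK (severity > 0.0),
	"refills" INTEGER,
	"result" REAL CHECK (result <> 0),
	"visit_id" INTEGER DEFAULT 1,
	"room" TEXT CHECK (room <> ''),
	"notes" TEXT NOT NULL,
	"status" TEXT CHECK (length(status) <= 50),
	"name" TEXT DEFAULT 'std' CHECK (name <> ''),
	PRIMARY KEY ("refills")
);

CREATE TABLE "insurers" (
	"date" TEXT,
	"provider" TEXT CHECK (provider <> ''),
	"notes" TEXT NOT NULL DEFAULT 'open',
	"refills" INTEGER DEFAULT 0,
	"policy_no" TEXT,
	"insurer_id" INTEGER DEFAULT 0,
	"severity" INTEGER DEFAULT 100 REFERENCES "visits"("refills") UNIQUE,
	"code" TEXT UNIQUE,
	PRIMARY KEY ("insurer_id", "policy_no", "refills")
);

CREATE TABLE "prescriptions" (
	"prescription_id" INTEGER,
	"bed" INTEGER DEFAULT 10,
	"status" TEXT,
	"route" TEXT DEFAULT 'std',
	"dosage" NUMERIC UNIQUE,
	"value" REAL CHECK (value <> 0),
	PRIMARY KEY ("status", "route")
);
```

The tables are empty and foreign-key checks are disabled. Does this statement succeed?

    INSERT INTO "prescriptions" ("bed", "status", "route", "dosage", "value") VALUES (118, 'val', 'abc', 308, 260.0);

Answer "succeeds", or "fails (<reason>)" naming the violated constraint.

NOT NULL columns: route is supplied; status is supplied.
CHECK constraints: 260.0 satisfies (value <> 0).
No constraint is violated.

succeeds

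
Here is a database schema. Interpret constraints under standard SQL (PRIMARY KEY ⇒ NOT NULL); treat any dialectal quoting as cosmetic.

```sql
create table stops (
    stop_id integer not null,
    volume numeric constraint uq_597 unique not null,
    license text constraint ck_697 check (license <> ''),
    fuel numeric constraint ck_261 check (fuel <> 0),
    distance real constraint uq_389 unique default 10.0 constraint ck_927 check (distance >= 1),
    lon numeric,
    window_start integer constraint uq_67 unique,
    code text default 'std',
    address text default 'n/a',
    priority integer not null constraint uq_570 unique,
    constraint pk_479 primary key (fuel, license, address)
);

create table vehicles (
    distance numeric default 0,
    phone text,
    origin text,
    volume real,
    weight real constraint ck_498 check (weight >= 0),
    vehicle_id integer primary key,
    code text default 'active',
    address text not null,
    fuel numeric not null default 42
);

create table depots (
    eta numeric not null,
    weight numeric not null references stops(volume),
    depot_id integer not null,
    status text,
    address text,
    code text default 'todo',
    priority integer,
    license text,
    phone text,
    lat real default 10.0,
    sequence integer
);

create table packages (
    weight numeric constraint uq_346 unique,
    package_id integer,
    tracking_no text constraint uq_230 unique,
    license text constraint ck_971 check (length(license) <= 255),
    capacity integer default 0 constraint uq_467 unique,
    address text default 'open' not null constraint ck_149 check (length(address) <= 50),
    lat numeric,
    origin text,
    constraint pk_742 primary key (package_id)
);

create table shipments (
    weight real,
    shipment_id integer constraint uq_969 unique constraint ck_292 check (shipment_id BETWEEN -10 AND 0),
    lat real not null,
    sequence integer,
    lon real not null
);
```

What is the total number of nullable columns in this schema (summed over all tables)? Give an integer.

27

stops: 4 nullable (distance, lon, window_start, code — PK (fuel, license, address) and explicit NOT NULL columns excluded).
vehicles: 6 nullable (distance, phone, origin, volume, weight, code — PK (vehicle_id) and explicit NOT NULL columns excluded).
depots: 8 nullable (status, address, code, priority, license, phone, lat, sequence — PK none and explicit NOT NULL columns excluded).
packages: 6 nullable (weight, tracking_no, license, capacity, lat, origin — PK (package_id) and explicit NOT NULL columns excluded).
shipments: 3 nullable (weight, shipment_id, sequence — PK none and explicit NOT NULL columns excluded).
Total: 4 + 6 + 8 + 6 + 3 = 27.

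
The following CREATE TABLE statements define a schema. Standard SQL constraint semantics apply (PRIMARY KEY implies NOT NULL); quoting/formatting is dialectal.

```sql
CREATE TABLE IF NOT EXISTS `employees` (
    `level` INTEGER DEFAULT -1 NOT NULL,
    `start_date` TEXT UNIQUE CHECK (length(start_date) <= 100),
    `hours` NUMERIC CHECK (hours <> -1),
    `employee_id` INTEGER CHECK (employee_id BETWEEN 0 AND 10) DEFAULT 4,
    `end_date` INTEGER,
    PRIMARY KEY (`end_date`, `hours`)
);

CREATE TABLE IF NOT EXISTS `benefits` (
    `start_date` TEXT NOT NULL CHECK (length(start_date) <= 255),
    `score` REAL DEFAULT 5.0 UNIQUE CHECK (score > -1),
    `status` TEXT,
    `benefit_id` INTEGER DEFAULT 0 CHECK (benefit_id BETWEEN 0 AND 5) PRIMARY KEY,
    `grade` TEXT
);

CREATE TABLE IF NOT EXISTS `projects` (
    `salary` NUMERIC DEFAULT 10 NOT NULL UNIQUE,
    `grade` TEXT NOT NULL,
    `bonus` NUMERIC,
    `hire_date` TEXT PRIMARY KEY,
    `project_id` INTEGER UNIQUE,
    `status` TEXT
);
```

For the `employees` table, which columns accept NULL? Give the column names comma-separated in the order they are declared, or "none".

- level: declared NOT NULL → not nullable.
- start_date: CHECK does not forbid NULL (a CHECK constraint passes when its expression is NULL) → nullable.
- hours: part of the PRIMARY KEY, which implies NOT NULL → not nullable.
- employee_id: CHECK does not forbid NULL (a CHECK constraint passes when its expression is NULL) → nullable.
- end_date: part of the PRIMARY KEY, which implies NOT NULL → not nullable.

start_date, employee_id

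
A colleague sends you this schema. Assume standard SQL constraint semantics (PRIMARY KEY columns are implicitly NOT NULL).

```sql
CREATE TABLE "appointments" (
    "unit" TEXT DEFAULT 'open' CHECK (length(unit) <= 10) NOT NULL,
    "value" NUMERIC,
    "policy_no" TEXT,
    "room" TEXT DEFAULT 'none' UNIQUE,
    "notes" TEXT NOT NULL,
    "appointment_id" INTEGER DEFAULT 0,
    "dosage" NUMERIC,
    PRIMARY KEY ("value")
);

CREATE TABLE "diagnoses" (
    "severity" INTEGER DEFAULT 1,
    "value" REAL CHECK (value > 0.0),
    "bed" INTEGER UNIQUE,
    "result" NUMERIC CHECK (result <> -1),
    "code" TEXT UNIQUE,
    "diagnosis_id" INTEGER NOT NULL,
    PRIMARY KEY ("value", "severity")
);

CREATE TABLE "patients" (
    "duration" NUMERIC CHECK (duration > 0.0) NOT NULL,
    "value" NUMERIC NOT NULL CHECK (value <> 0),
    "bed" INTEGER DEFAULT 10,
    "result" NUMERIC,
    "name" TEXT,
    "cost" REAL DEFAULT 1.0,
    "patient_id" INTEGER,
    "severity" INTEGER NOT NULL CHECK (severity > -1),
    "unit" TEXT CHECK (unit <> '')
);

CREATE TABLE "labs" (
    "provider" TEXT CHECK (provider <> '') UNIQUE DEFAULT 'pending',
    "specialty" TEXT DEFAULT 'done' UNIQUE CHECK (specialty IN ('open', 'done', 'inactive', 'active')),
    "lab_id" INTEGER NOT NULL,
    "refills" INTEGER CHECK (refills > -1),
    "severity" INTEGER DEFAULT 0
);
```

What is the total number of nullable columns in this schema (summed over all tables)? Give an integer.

17

appointments: 4 nullable (policy_no, room, appointment_id, dosage — PK (value) and explicit NOT NULL columns excluded).
diagnoses: 3 nullable (bed, result, code — PK (value, severity) and explicit NOT NULL columns excluded).
patients: 6 nullable (bed, result, name, cost, patient_id, unit — PK none and explicit NOT NULL columns excluded).
labs: 4 nullable (provider, specialty, refills, severity — PK none and explicit NOT NULL columns excluded).
Total: 4 + 3 + 6 + 4 = 17.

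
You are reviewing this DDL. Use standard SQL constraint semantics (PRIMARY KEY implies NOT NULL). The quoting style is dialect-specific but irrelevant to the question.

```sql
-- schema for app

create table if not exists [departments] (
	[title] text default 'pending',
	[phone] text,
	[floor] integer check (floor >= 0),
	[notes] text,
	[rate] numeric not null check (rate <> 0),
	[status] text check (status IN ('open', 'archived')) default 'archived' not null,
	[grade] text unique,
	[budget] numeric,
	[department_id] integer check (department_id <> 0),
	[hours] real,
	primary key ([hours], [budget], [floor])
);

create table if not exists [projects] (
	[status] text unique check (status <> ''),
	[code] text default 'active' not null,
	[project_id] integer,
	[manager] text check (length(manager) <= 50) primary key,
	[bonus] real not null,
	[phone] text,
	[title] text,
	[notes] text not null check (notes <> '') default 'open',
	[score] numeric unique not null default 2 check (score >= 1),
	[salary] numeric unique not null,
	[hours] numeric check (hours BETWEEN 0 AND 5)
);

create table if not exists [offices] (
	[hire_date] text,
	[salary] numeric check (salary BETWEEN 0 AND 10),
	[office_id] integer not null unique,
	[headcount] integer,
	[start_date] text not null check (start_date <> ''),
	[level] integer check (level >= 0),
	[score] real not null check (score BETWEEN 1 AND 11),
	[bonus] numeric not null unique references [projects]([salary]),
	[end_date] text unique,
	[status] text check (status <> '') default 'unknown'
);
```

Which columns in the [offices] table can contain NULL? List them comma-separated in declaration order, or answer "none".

hire_date, salary, headcount, level, end_date, status

- hire_date: no NOT NULL constraint applies → nullable.
- salary: CHECK does not forbid NULL (a CHECK constraint passes when its expression is NULL) → nullable.
- office_id: declared NOT NULL → not nullable.
- headcount: no NOT NULL constraint applies → nullable.
- start_date: declared NOT NULL → not nullable.
- level: CHECK does not forbid NULL (a CHECK constraint passes when its expression is NULL) → nullable.
- score: declared NOT NULL → not nullable.
- bonus: declared NOT NULL → not nullable.
- end_date: UNIQUE does not imply NOT NULL → nullable.
- status: CHECK does not forbid NULL (a CHECK constraint passes when its expression is NULL) → nullable.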